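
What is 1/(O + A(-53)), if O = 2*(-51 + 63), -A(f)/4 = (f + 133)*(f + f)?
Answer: 1/33944 ≈ 2.9460e-5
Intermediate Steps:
A(f) = -8*f*(133 + f) (A(f) = -4*(f + 133)*(f + f) = -4*(133 + f)*2*f = -8*f*(133 + f))
O = 24 (O = 2*12 = 24)
1/(O + A(-53)) = 1/(24 - 8*(-53)*(133 - 53)) = 1/(24 - 8*(-53)*80) = 1/(24 + 33920) = 1/33944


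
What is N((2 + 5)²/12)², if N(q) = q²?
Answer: 5764801/20736 ≈ 278.01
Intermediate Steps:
N((2 + 5)²/12)² = (((2 + 5)²/12)²)² = ((7²*(1/12))²)² = ((49*(1/12))²)² = ((49/12)²)² = (2401/144)² = 5764801/20736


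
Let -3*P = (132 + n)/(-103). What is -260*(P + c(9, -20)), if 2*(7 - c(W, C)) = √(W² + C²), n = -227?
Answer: -537680/309 + 130*√481 ≈ 1111.1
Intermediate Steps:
c(W, C) = 7 - √(C² + W²)/2 (c(W, C) = 7 - √(W² + C²)/2 = 7 - √(C² + W²)/2)
P = -95/309 (P = -(132 - 227)/(3*(-103)) = -(-95)*(-1)/(3*103) = -⅓*95/103 = -95/309 ≈ -0.30744)
-260*(P + c(9, -20)) = -260*(-95/309 + (7 - √((-20)² + 9²)/2)) = -260*(-95/309 + (7 - √(400 + 81)/2)) = -260*(-95/309 + (7 - √481/2)) = -260*(2068/309 - √481/2) = -537680/309 + 130*√481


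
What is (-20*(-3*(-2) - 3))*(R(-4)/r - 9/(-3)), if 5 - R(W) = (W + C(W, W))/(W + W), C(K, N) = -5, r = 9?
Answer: -1235/6 ≈ -205.83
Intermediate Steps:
R(W) = 5 - (-5 + W)/(2*W) (R(W) = 5 - (W - 5)/(W + W) = 5 - (-5 + W)/(2*W))
(-20*(-3*(-2) - 3))*(R(-4)/r - 9/(-3)) = (-20*(-3*(-2) - 3))*(((½)*(5 + 9*(-4))/(-4))/9 - 9/(-3)) = (-20*(6 - 3))*(((½)*(-¼)*(5 - 36))*(⅑) - 9*(-⅓)) = (-20*3)*(((½)*(-¼)*(-31))*(⅑) + 3) = -60*((31/8)*(⅑) + 3) = -60*(31/72 + 3) = -60*247/72 = -1235/6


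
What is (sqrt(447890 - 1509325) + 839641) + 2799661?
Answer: 3639302 + I*sqrt(1061435) ≈ 3.6393e+6 + 1030.3*I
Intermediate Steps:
(sqrt(447890 - 1509325) + 839641) + 2799661 = (sqrt(-1061435) + 839641) + 2799661 = (I*sqrt(1061435) + 839641) + 2799661 = (839641 + I*sqrt(1061435)) + 2799661 = 3639302 + I*sqrt(1061435)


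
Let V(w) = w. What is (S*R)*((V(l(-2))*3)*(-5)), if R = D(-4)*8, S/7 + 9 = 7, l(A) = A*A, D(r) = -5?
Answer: -33600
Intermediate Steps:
l(A) = A²
S = -14 (S = -63 + 7*7 = -63 + 49 = -14)
R = -40 (R = -5*8 = -40)
(S*R)*((V(l(-2))*3)*(-5)) = (-14*(-40))*(((-2)²*3)*(-5)) = 560*((4*3)*(-5)) = 560*(12*(-5)) = 560*(-60) = -33600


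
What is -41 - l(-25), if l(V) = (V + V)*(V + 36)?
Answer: 509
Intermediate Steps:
l(V) = 2*V*(36 + V) (l(V) = (2*V)*(36 + V) = 2*V*(36 + V))
-41 - l(-25) = -41 - 2*(-25)*(36 - 25) = -41 - 2*(-25)*11 = -41 - 1*(-550) = -41 + 550 = 509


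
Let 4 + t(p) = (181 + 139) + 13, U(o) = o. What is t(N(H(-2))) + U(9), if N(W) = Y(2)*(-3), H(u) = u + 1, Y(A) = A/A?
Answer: 338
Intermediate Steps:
Y(A) = 1
H(u) = 1 + u
N(W) = -3 (N(W) = 1*(-3) = -3)
t(p) = 329 (t(p) = -4 + ((181 + 139) + 13) = -4 + (320 + 13) = -4 + 333 = 329)
t(N(H(-2))) + U(9) = 329 + 9 = 338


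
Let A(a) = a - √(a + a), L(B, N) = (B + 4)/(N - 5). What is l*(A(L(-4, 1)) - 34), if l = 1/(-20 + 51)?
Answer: -34/31 ≈ -1.0968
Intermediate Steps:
L(B, N) = (4 + B)/(-5 + N)
A(a) = a - √2*√a (A(a) = a - √(2*a) = a - √2*√a)
l = 1/31 ≈ 0.032258
l*(A(L(-4, 1)) - 34) = (((4 - 4)/(-5 + 1) - √2*√((4 - 4)/(-5 + 1))) - 34)/31 = ((0/(-4) - √2*√(0/(-4))) - 34)/31 = ((-¼*0 - √2*√(-¼*0)) - 34)/31 = ((0 - √2*√0) - 34)/31 = ((0 - 1*√2*0) - 34)/31 = ((0 + 0) - 34)/31 = (0 - 34)/31 = (1/31)*(-34) = -34/31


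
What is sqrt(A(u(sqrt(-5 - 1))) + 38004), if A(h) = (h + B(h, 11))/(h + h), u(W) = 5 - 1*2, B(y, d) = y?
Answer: sqrt(38005) ≈ 194.95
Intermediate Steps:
u(W) = 3 (u(W) = 5 - 2 = 3)
A(h) = 1 (A(h) = (h + h)/(h + h) = (2*h)/((2*h)) = (2*h)*(1/(2*h)) = 1)
sqrt(A(u(sqrt(-5 - 1))) + 38004) = sqrt(1 + 38004) = sqrt(38005)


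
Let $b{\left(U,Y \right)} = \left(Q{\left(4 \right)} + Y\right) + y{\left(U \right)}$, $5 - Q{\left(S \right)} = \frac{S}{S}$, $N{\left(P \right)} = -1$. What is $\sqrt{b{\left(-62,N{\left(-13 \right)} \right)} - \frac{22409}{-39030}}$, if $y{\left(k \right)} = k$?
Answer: $\frac{i \sqrt{89002489830}}{39030} \approx 7.6437 i$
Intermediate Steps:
$Q{\left(S \right)} = 4$ ($Q{\left(S \right)} = 5 - \frac{S}{S} = 5 - 1 = 4$)
$b{\left(U,Y \right)} = 4 + U + Y$ ($b{\left(U,Y \right)} = \left(4 + Y\right) + U = 4 + U + Y$)
$\sqrt{b{\left(-62,N{\left(-13 \right)} \right)} - \frac{22409}{-39030}} = \sqrt{\left(4 - 62 - 1\right) - \frac{22409}{-39030}} = \sqrt{-59 - - \frac{22409}{39030}} = \sqrt{-59 + \frac{22409}{39030}} = \sqrt{- \frac{2280361}{39030}} = \frac{i \sqrt{89002489830}}{39030}$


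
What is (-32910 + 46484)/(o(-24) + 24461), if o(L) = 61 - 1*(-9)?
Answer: 13574/24531 ≈ 0.55334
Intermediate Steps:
o(L) = 70 (o(L) = 61 + 9 = 70)
(-32910 + 46484)/(o(-24) + 24461) = (-32910 + 46484)/(70 + 24461) = 13574/24531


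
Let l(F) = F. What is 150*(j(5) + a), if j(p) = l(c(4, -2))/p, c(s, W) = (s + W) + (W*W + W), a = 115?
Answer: 17370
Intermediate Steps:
c(s, W) = s + W² + 2*W (c(s, W) = (W + s) + (W² + W) = (W + s) + (W + W²) = s + W² + 2*W)
j(p) = 4/p (j(p) = (4 + (-2)² + 2*(-2))/p = (4 + 4 - 4)/p = 4/p)
150*(j(5) + a) = 150*(4/5 + 115) = 150*(4*(⅕) + 115) = 150*(⅘ + 115) = 150*(579/5) = 17370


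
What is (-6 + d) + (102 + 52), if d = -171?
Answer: -23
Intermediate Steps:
(-6 + d) + (102 + 52) = (-6 - 171) + (102 + 52) = -177 + 154 = -23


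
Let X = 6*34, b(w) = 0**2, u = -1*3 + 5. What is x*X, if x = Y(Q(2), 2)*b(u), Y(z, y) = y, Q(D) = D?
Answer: 0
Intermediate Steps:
u = 2 (u = -3 + 5 = 2)
b(w) = 0
X = 204
x = 0 (x = 2*0 = 0)
x*X = 0*204 = 0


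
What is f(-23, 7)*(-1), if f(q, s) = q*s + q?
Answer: 184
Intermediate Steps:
f(q, s) = q + q*s
f(-23, 7)*(-1) = -23*(1 + 7)*(-1) = -23*8*(-1) = -184*(-1) = 184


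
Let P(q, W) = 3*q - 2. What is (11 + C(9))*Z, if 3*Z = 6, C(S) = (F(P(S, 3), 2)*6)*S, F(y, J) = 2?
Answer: 238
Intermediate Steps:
P(q, W) = -2 + 3*q
C(S) = 12*S (C(S) = (2*6)*S = 12*S)
Z = 2 (Z = (⅓)*6 = 2)
(11 + C(9))*Z = (11 + 12*9)*2 = (11 + 108)*2 = 119*2 = 238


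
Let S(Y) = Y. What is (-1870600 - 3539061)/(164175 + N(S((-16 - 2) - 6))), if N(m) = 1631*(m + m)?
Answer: -5409661/85887 ≈ -62.986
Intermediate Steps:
N(m) = 3262*m (N(m) = 1631*(2*m) = 3262*m)
(-1870600 - 3539061)/(164175 + N(S((-16 - 2) - 6))) = (-1870600 - 3539061)/(164175 + 3262*((-16 - 2) - 6)) = -5409661/(164175 + 3262*(-18 - 6)) = -5409661/(164175 + 3262*(-24)) = -5409661/(164175 - 78288) = -5409661/85887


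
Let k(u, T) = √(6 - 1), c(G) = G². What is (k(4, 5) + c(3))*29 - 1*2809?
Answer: -2548 + 29*√5 ≈ -2483.2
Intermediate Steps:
k(u, T) = √5
(k(4, 5) + c(3))*29 - 1*2809 = (√5 + 3²)*29 - 1*2809 = (√5 + 9)*29 - 2809 = (9 + √5)*29 - 2809 = (261 + 29*√5) - 2809 = -2548 + 29*√5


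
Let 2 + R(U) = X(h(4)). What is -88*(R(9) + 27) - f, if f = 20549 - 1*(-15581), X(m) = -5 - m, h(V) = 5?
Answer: -37450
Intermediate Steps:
f = 36130 (f = 20549 + 15581 = 36130)
R(U) = -12 (R(U) = -2 + (-5 - 1*5) = -2 + (-5 - 5) = -2 - 10 = -12)
-88*(R(9) + 27) - f = -88*(-12 + 27) - 1*36130 = -88*15 - 36130 = -1320 - 36130 = -37450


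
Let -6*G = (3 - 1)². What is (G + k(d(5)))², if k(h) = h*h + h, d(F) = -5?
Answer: 3364/9 ≈ 373.78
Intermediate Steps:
k(h) = h + h² (k(h) = h² + h = h + h²)
G = -⅔ (G = -(3 - 1)²/6 = -⅙*2² = -⅙*4 = -⅔ ≈ -0.66667)
(G + k(d(5)))² = (-⅔ - 5*(1 - 5))² = (-⅔ - 5*(-4))² = (-⅔ + 20)² = (58/3)² = 3364/9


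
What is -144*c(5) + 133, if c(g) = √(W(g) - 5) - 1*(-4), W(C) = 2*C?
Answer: -443 - 144*√5 ≈ -764.99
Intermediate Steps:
c(g) = 4 + √(-5 + 2*g) (c(g) = √(2*g - 5) - 1*(-4) = √(-5 + 2*g) + 4 = 4 + √(-5 + 2*g))
-144*c(5) + 133 = -144*(4 + √(-5 + 2*5)) + 133 = -144*(4 + √(-5 + 10)) + 133 = -144*(4 + √5) + 133 = (-576 - 144*√5) + 133 = -443 - 144*√5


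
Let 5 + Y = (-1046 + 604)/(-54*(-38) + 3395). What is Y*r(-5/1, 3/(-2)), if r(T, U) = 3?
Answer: -6387/419 ≈ -15.243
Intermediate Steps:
Y = -2129/419 (Y = -5 + (-1046 + 604)/(-54*(-38) + 3395) = -5 - 442/(2052 + 3395) = -5 - 442/5447 = -5 - 442*1/5447 = -5 - 34/419 = -2129/419 ≈ -5.0811)
Y*r(-5/1, 3/(-2)) = -2129/419*3 = -6387/419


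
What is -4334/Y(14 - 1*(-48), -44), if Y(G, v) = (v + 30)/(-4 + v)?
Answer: -104016/7 ≈ -14859.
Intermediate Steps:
Y(G, v) = (30 + v)/(-4 + v)
-4334/Y(14 - 1*(-48), -44) = -4334*(-4 - 44)/(30 - 44) = -4334/(-14/(-48)) = -4334/((-1/48*(-14))) = -4334/7/24 = -4334*24/7 = -104016/7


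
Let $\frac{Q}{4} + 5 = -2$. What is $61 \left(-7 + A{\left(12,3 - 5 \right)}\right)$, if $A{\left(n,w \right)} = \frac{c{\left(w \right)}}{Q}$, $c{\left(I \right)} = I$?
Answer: $- \frac{5917}{14} \approx -422.64$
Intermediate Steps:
$Q = -28$ ($Q = -20 + 4 \left(-2\right) = -20 - 8 = -28$)
$A{\left(n,w \right)} = - \frac{w}{28}$ ($A{\left(n,w \right)} = \frac{w}{-28} = w \left(- \frac{1}{28}\right) = - \frac{w}{28}$)
$61 \left(-7 + A{\left(12,3 - 5 \right)}\right) = 61 \left(-7 - \frac{3 - 5}{28}\right) = 61 \left(-7 - - \frac{1}{14}\right) = 61 \left(-7 + \frac{1}{14}\right) = 61 \left(- \frac{97}{14}\right) = - \frac{5917}{14}$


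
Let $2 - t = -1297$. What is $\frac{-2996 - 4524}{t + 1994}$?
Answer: $- \frac{7520}{3293} \approx -2.2836$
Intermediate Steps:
$t = 1299$ ($t = 2 - -1297 = 2 + 1297 = 1299$)
$\frac{-2996 - 4524}{t + 1994} = \frac{-2996 - 4524}{1299 + 1994} = - \frac{7520}{3293}$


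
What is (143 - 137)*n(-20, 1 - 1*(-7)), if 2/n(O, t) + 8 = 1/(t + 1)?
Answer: -108/71 ≈ -1.5211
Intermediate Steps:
n(O, t) = 2/(-8 + 1/(1 + t)) (n(O, t) = 2/(-8 + 1/(t + 1)) = 2/(-8 + 1/(1 + t)))
(143 - 137)*n(-20, 1 - 1*(-7)) = (143 - 137)*(2*(-1 - (1 - 1*(-7)))/(7 + 8*(1 - 1*(-7)))) = 6*(2*(-1 - (1 + 7))/(7 + 8*(1 + 7))) = 6*(2*(-1 - 1*8)/(7 + 8*8)) = 6*(2*(-1 - 8)/(7 + 64)) = 6*(2*(-9)/71) = 6*(2*(1/71)*(-9)) = 6*(-18/71) = -108/71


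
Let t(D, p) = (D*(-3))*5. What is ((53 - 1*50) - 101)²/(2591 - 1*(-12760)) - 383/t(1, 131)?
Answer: 95611/3655 ≈ 26.159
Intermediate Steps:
t(D, p) = -15*D (t(D, p) = -3*D*5 = -15*D)
((53 - 1*50) - 101)²/(2591 - 1*(-12760)) - 383/t(1, 131) = ((53 - 1*50) - 101)²/(2591 - 1*(-12760)) - 383/((-15*1)) = ((53 - 50) - 101)²/(2591 + 12760) - 383/(-15) = (3 - 101)²/15351 - 383*(-1/15) = (-98)²*(1/15351) + 383/15 = 9604*(1/15351) + 383/15 = 1372/2193 + 383/15 = 95611/3655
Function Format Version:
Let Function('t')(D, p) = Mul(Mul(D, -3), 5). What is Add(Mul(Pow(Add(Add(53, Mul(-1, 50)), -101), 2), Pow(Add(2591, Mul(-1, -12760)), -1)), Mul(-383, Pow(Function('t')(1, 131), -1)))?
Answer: Rational(95611, 3655) ≈ 26.159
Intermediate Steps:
Function('t')(D, p) = Mul(-15, D) (Function('t')(D, p) = Mul(Mul(-3, D), 5) = Mul(-15, D))
Add(Mul(Pow(Add(Add(53, Mul(-1, 50)), -101), 2), Pow(Add(2591, Mul(-1, -12760)), -1)), Mul(-383, Pow(Function('t')(1, 131), -1))) = Add(Mul(Pow(Add(Add(53, Mul(-1, 50)), -101), 2), Pow(Add(2591, Mul(-1, -12760)), -1)), Mul(-383, Pow(Mul(-15, 1), -1))) = Add(Mul(Pow(Add(Add(53, -50), -101), 2), Pow(Add(2591, 12760), -1)), Mul(-383, Pow(-15, -1))) = Add(Mul(Pow(Add(3, -101), 2), Pow(15351, -1)), Mul(-383, Rational(-1, 15))) = Add(Mul(Pow(-98, 2), Rational(1, 15351)), Rational(383, 15)) = Add(Mul(9604, Rational(1, 15351)), Rational(383, 15)) = Add(Rational(1372, 2193), Rational(383, 15)) = Rational(95611, 3655)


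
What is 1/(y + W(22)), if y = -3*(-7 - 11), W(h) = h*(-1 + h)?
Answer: 1/516 ≈ 0.0019380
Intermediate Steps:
y = 54 (y = -3*(-18) = 54)
1/(y + W(22)) = 1/(54 + 22*(-1 + 22)) = 1/(54 + 22*21) = 1/(54 + 462) = 1/516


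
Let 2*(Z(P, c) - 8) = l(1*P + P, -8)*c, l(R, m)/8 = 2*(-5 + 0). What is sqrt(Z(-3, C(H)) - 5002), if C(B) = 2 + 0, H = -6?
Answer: I*sqrt(5074) ≈ 71.232*I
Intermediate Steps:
l(R, m) = -80 (l(R, m) = 8*(2*(-5 + 0)) = 8*(2*(-5)) = 8*(-10) = -80)
C(B) = 2
Z(P, c) = 8 - 40*c (Z(P, c) = 8 + (-80*c)/2 = 8 - 40*c)
sqrt(Z(-3, C(H)) - 5002) = sqrt((8 - 40*2) - 5002) = sqrt((8 - 80) - 5002) = sqrt(-72 - 5002) = sqrt(-5074) = I*sqrt(5074)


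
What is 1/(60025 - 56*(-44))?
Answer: 1/62489 ≈ 1.6003e-5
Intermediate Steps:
1/(60025 - 56*(-44)) = 1/(60025 + 2464) = 1/62489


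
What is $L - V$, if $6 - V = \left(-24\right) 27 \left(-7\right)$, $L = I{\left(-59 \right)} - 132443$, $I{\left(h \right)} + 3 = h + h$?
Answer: $-128034$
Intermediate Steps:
$I{\left(h \right)} = -3 + 2 h$ ($I{\left(h \right)} = -3 + \left(h + h\right) = -3 + 2 h$)
$L = -132564$ ($L = \left(-3 + 2 \left(-59\right)\right) - 132443 = \left(-3 - 118\right) - 132443 = -121 - 132443 = -132564$)
$V = -4530$ ($V = 6 - \left(-24\right) 27 \left(-7\right) = 6 - \left(-648\right) \left(-7\right) = 6 - 4536 = -4530$)
$L - V = -132564 - -4530 = -132564 + 4530 = -128034$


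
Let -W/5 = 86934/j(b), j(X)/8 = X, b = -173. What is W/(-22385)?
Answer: -43467/3098084 ≈ -0.014030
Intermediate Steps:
j(X) = 8*X
W = 217335/692 (W = -434670/(8*(-173)) = -434670/(-1384) = -434670*(-1)/1384 = -5*(-43467/692) = 217335/692 ≈ 314.07)
W/(-22385) = (217335/692)/(-22385) = (217335/692)*(-1/22385) = -43467/3098084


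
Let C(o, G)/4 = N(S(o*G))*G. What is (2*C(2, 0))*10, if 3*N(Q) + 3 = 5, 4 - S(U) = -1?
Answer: 0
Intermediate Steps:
S(U) = 5 (S(U) = 4 - 1*(-1) = 4 + 1 = 5)
N(Q) = ⅔ (N(Q) = -1 + (⅓)*5 = -1 + 5/3 = ⅔)
C(o, G) = 8*G/3 (C(o, G) = 4*(2*G/3) = 8*G/3)
(2*C(2, 0))*10 = (2*((8/3)*0))*10 = (2*0)*10 = 0*10 = 0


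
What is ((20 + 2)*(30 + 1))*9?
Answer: 6138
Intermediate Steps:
((20 + 2)*(30 + 1))*9 = (22*31)*9 = 682*9 = 6138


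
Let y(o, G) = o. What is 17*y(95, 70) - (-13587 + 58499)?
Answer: -43297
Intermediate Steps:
17*y(95, 70) - (-13587 + 58499) = 17*95 - (-13587 + 58499) = 1615 - 1*44912 = 1615 - 44912 = -43297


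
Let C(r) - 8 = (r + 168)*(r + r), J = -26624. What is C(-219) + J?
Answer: -4278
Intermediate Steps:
C(r) = 8 + 2*r*(168 + r) (C(r) = 8 + (r + 168)*(r + r) = 8 + (168 + r)*(2*r) = 8 + 2*r*(168 + r))
C(-219) + J = (8 + 2*(-219)² + 336*(-219)) - 26624 = (8 + 2*47961 - 73584) - 26624 = (8 + 95922 - 73584) - 26624 = 22346 - 26624 = -4278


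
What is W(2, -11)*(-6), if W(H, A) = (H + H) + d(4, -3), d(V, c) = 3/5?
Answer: -138/5 ≈ -27.600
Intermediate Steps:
d(V, c) = 3/5 (d(V, c) = 3*(1/5) = 3/5)
W(H, A) = 3/5 + 2*H (W(H, A) = (H + H) + 3/5 = 2*H + 3/5 = 3/5 + 2*H)
W(2, -11)*(-6) = (3/5 + 2*2)*(-6) = (3/5 + 4)*(-6) = (23/5)*(-6) = -138/5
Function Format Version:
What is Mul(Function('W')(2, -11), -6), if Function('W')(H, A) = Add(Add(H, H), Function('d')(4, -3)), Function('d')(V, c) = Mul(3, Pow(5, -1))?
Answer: Rational(-138, 5) ≈ -27.600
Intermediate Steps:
Function('d')(V, c) = Rational(3, 5) (Function('d')(V, c) = Mul(3, Rational(1, 5)) = Rational(3, 5))
Function('W')(H, A) = Add(Rational(3, 5), Mul(2, H)) (Function('W')(H, A) = Add(Add(H, H), Rational(3, 5)) = Add(Mul(2, H), Rational(3, 5)) = Add(Rational(3, 5), Mul(2, H)))
Mul(Function('W')(2, -11), -6) = Mul(Add(Rational(3, 5), Mul(2, 2)), -6) = Mul(Add(Rational(3, 5), 4), -6) = Mul(Rational(23, 5), -6) = Rational(-138, 5)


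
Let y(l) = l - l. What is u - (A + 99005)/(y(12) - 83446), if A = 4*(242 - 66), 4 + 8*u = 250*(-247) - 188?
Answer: -1292003615/166892 ≈ -7741.6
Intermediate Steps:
y(l) = 0
u = -30971/4 (u = -½ + (250*(-247) - 188)/8 = -½ + (-61750 - 188)/8 = -½ + (⅛)*(-61938) = -½ - 30969/4 = -30971/4 ≈ -7742.8)
A = 704 (A = 4*176 = 704)
u - (A + 99005)/(y(12) - 83446) = -30971/4 - (704 + 99005)/(0 - 83446) = -30971/4 - 99709/(-83446) = -30971/4 - 99709*(-1)/83446 = -30971/4 - 1*(-99709/83446) = -30971/4 + 99709/83446 = -1292003615/166892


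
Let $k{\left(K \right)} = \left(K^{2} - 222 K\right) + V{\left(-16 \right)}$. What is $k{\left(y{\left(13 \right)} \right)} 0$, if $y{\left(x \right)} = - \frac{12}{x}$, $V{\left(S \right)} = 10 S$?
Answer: $0$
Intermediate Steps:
$k{\left(K \right)} = -160 + K^{2} - 222 K$ ($k{\left(K \right)} = \left(K^{2} - 222 K\right) + 10 \left(-16\right) = \left(K^{2} - 222 K\right) - 160 = -160 + K^{2} - 222 K$)
$k{\left(y{\left(13 \right)} \right)} 0 = \left(-160 + \left(- \frac{12}{13}\right)^{2} - 222 \left(- \frac{12}{13}\right)\right) 0 = \left(-160 + \left(\left(-12\right) \frac{1}{13}\right)^{2} - 222 \left(\left(-12\right) \frac{1}{13}\right)\right) 0 = \left(-160 + \left(- \frac{12}{13}\right)^{2} - - \frac{2664}{13}\right) 0 = \left(-160 + \frac{144}{169} + \frac{2664}{13}\right) 0 = \frac{7736}{169} \cdot 0 = 0$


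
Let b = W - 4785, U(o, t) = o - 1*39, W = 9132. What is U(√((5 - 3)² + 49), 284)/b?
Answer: -13/1449 + √53/4347 ≈ -0.0072970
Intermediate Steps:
U(o, t) = -39 + o (U(o, t) = o - 39 = -39 + o)
b = 4347 (b = 9132 - 4785 = 4347)
U(√((5 - 3)² + 49), 284)/b = (-39 + √((5 - 3)² + 49))/4347 = (-39 + √(2² + 49))*(1/4347) = (-39 + √(4 + 49))*(1/4347) = (-39 + √53)*(1/4347) = -13/1449 + √53/4347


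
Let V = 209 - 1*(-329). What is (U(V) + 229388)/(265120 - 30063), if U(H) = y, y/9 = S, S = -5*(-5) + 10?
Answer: 229703/235057 ≈ 0.97722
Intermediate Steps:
S = 35 (S = 25 + 10 = 35)
y = 315 (y = 9*35 = 315)
V = 538 (V = 209 + 329 = 538)
U(H) = 315
(U(V) + 229388)/(265120 - 30063) = (315 + 229388)/(265120 - 30063) = 229703/235057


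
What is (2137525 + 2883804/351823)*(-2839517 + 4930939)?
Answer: 1572819075939261938/351823 ≈ 4.4705e+12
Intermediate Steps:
(2137525 + 2883804/351823)*(-2839517 + 4930939) = (2137525 + 2883804*(1/351823))*2091422 = (2137525 + 2883804/351823)*2091422 = (752033341879/351823)*2091422 = 1572819075939261938/351823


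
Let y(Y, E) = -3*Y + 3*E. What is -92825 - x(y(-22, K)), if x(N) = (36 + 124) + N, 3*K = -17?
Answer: -93034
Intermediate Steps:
K = -17/3 (K = (1/3)*(-17) = -17/3 ≈ -5.6667)
x(N) = 160 + N
-92825 - x(y(-22, K)) = -92825 - (160 + (-3*(-22) + 3*(-17/3))) = -92825 - (160 + (66 - 17)) = -92825 - (160 + 49) = -92825 - 1*209 = -92825 - 209 = -93034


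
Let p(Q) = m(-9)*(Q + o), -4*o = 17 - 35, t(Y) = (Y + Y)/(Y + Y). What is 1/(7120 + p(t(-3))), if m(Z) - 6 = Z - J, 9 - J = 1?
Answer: 2/14119 ≈ 0.00014165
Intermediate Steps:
J = 8 (J = 9 - 1*1 = 9 - 1 = 8)
m(Z) = -2 + Z (m(Z) = 6 + (Z - 1*8) = 6 + (Z - 8) = 6 + (-8 + Z) = -2 + Z)
t(Y) = 1 (t(Y) = (2*Y)/((2*Y)) = (2*Y)*(1/(2*Y)) = 1)
o = 9/2 (o = -(17 - 35)/4 = -¼*(-18) = 9/2 ≈ 4.5000)
p(Q) = -99/2 - 11*Q (p(Q) = (-2 - 9)*(Q + 9/2) = -11*(9/2 + Q) = -99/2 - 11*Q)
1/(7120 + p(t(-3))) = 1/(7120 + (-99/2 - 11*1)) = 1/(7120 + (-99/2 - 11)) = 1/(7120 - 121/2) = 1/(14119/2) = 2/14119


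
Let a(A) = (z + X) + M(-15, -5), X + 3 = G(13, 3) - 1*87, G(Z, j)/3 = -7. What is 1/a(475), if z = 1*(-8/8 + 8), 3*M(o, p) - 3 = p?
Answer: -3/314 ≈ -0.0095541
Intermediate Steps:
G(Z, j) = -21 (G(Z, j) = 3*(-7) = -21)
M(o, p) = 1 + p/3
z = 7 (z = 1*(-8*1/8 + 8) = 1*(-1 + 8) = 1*7 = 7)
X = -111 (X = -3 + (-21 - 1*87) = -3 + (-21 - 87) = -3 - 108 = -111)
a(A) = -314/3 (a(A) = (7 - 111) + (1 + (1/3)*(-5)) = -104 + (1 - 5/3) = -104 - 2/3 = -314/3)
1/a(475) = 1/(-314/3) = -3/314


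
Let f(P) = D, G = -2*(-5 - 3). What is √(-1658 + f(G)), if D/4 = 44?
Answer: I*√1482 ≈ 38.497*I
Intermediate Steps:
G = 16 (G = -2*(-8) = 16)
D = 176 (D = 4*44 = 176)
f(P) = 176
√(-1658 + f(G)) = √(-1658 + 176) = √(-1482) = I*√1482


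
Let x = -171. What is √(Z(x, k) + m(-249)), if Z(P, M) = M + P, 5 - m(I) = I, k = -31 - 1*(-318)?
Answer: √370 ≈ 19.235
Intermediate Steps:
k = 287 (k = -31 + 318 = 287)
m(I) = 5 - I
√(Z(x, k) + m(-249)) = √((287 - 171) + (5 - 1*(-249))) = √(116 + (5 + 249)) = √(116 + 254) = √370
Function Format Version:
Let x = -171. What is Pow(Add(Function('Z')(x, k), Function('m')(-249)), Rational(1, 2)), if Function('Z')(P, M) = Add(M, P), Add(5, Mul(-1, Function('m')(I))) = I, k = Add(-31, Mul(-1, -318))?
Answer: Pow(370, Rational(1, 2)) ≈ 19.235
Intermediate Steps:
k = 287 (k = Add(-31, 318) = 287)
Function('m')(I) = Add(5, Mul(-1, I))
Pow(Add(Function('Z')(x, k), Function('m')(-249)), Rational(1, 2)) = Pow(Add(Add(287, -171), Add(5, Mul(-1, -249))), Rational(1, 2)) = Pow(Add(116, Add(5, 249)), Rational(1, 2)) = Pow(Add(116, 254), Rational(1, 2)) = Pow(370, Rational(1, 2))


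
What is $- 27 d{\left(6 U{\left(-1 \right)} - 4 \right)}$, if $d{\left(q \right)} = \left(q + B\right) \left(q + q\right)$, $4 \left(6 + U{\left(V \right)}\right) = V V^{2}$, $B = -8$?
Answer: $- \frac{221859}{2} \approx -1.1093 \cdot 10^{5}$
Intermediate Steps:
$U{\left(V \right)} = -6 + \frac{V^{3}}{4}$ ($U{\left(V \right)} = -6 + \frac{V V^{2}}{4} = -6 + \frac{V^{3}}{4}$)
$d{\left(q \right)} = 2 q \left(-8 + q\right)$ ($d{\left(q \right)} = \left(q - 8\right) \left(q + q\right) = \left(-8 + q\right) 2 q = 2 q \left(-8 + q\right)$)
$- 27 d{\left(6 U{\left(-1 \right)} - 4 \right)} = - 27 \cdot 2 \left(6 \left(-6 + \frac{\left(-1\right)^{3}}{4}\right) - 4\right) \left(-8 + \left(6 \left(-6 + \frac{\left(-1\right)^{3}}{4}\right) - 4\right)\right) = - 27 \cdot 2 \left(6 \left(-6 + \frac{1}{4} \left(-1\right)\right) - 4\right) \left(-8 + \left(6 \left(-6 + \frac{1}{4} \left(-1\right)\right) - 4\right)\right) = - 27 \cdot 2 \left(6 \left(-6 - \frac{1}{4}\right) - 4\right) \left(-8 + \left(6 \left(-6 - \frac{1}{4}\right) - 4\right)\right) = - 27 \cdot 2 \left(6 \left(- \frac{25}{4}\right) - 4\right) \left(-8 + \left(6 \left(- \frac{25}{4}\right) - 4\right)\right) = - 27 \cdot 2 \left(- \frac{75}{2} - 4\right) \left(-8 - \frac{83}{2}\right) = - 27 \cdot 2 \left(- \frac{83}{2}\right) \left(-8 - \frac{83}{2}\right) = - 27 \cdot 2 \left(- \frac{83}{2}\right) \left(- \frac{99}{2}\right) = \left(-27\right) \frac{8217}{2} = - \frac{221859}{2}$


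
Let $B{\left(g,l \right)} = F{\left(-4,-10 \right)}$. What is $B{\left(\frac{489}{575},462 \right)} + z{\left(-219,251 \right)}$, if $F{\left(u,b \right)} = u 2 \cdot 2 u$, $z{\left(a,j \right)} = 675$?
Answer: $739$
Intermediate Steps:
$F{\left(u,b \right)} = 4 u^{2}$ ($F{\left(u,b \right)} = 2 u 2 u = 4 u u = 4 u^{2}$)
$B{\left(g,l \right)} = 64$ ($B{\left(g,l \right)} = 4 \left(-4\right)^{2} = 4 \cdot 16 = 64$)
$B{\left(\frac{489}{575},462 \right)} + z{\left(-219,251 \right)} = 64 + 675 = 739$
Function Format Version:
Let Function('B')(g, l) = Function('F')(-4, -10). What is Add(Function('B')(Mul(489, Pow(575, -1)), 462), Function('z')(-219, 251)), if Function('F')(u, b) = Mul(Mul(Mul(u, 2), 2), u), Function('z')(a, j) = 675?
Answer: 739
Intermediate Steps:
Function('F')(u, b) = Mul(4, Pow(u, 2)) (Function('F')(u, b) = Mul(Mul(Mul(2, u), 2), u) = Mul(Mul(4, u), u) = Mul(4, Pow(u, 2)))
Function('B')(g, l) = 64 (Function('B')(g, l) = Mul(4, Pow(-4, 2)) = Mul(4, 16) = 64)
Add(Function('B')(Mul(489, Pow(575, -1)), 462), Function('z')(-219, 251)) = Add(64, 675) = 739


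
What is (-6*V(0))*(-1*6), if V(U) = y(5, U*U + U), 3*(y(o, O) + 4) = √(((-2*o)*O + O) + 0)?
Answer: -144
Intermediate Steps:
y(o, O) = -4 + √(O - 2*O*o)/3 (y(o, O) = -4 + √(((-2*o)*O + O) + 0)/3 = -4 + √((-2*O*o + O) + 0)/3 = -4 + √((O - 2*O*o) + 0)/3 = -4 + √(O - 2*O*o)/3)
V(U) = -4 + √(-9*U - 9*U²)/3 (V(U) = -4 + √((U*U + U)*(1 - 2*5))/3 = -4 + √((U² + U)*(1 - 10))/3 = -4 + √((U + U²)*(-9))/3 = -4 + √(-9*U - 9*U²)/3)
(-6*V(0))*(-1*6) = (-6*(-4 + √(-1*0*(1 + 0))))*(-1*6) = -6*(-4 + √(-1*0*1))*(-6) = -6*(-4 + √0)*(-6) = -6*(-4 + 0)*(-6) = -6*(-4)*(-6) = 24*(-6) = -144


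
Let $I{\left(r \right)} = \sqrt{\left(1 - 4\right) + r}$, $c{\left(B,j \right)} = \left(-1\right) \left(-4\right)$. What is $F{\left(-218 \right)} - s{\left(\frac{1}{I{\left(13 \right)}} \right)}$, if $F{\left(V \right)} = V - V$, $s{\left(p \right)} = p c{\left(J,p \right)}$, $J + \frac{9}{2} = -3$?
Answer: $- \frac{2 \sqrt{10}}{5} \approx -1.2649$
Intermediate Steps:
$J = - \frac{15}{2}$ ($J = - \frac{9}{2} - 3 = - \frac{15}{2} \approx -7.5$)
$c{\left(B,j \right)} = 4$
$I{\left(r \right)} = \sqrt{-3 + r}$
$s{\left(p \right)} = 4 p$ ($s{\left(p \right)} = p 4 = 4 p$)
$F{\left(V \right)} = 0$
$F{\left(-218 \right)} - s{\left(\frac{1}{I{\left(13 \right)}} \right)} = 0 - \frac{4}{\sqrt{-3 + 13}} = 0 - \frac{4}{\sqrt{10}} = 0 - 4 \frac{\sqrt{10}}{10} = 0 - \frac{2 \sqrt{10}}{5} = - \frac{2 \sqrt{10}}{5}$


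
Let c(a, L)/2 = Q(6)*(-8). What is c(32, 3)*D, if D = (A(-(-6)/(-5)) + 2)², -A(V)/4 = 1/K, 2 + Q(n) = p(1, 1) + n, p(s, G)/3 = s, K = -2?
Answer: -1792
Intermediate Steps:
p(s, G) = 3*s
Q(n) = 1 + n (Q(n) = -2 + (3*1 + n) = -2 + (3 + n) = 1 + n)
A(V) = 2 (A(V) = -4/(-2) = -4*(-½) = 2)
D = 16 (D = (2 + 2)² = 4² = 16)
c(a, L) = -112 (c(a, L) = 2*((1 + 6)*(-8)) = 2*(7*(-8)) = 2*(-56) = -112)
c(32, 3)*D = -112*16 = -1792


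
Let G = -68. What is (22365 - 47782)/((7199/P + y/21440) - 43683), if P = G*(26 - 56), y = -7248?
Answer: 3473995560/5970156313 ≈ 0.58189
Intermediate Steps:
P = 2040 (P = -68*(26 - 56) = -68*(-30) = 2040)
(22365 - 47782)/((7199/P + y/21440) - 43683) = (22365 - 47782)/((7199/2040 - 7248/21440) - 43683) = -25417/((7199*(1/2040) - 7248*1/21440) - 43683) = -25417/((7199/2040 - 453/1340) - 43683) = -25417/(436127/136680 - 43683) = -25417/(-5970156313/136680) = -25417*(-136680/5970156313) = 3473995560/5970156313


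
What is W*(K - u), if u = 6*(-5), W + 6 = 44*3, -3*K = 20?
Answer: 2940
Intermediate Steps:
K = -20/3 (K = -⅓*20 = -20/3 ≈ -6.6667)
W = 126 (W = -6 + 44*3 = -6 + 132 = 126)
u = -30
W*(K - u) = 126*(-20/3 - 1*(-30)) = 126*(-20/3 + 30) = 126*(70/3) = 2940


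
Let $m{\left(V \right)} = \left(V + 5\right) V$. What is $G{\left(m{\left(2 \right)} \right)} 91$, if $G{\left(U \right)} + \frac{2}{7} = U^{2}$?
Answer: $17810$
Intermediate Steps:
$m{\left(V \right)} = V \left(5 + V\right)$ ($m{\left(V \right)} = \left(5 + V\right) V = V \left(5 + V\right)$)
$G{\left(U \right)} = - \frac{2}{7} + U^{2}$
$G{\left(m{\left(2 \right)} \right)} 91 = \left(- \frac{2}{7} + \left(2 \left(5 + 2\right)\right)^{2}\right) 91 = \left(- \frac{2}{7} + \left(2 \cdot 7\right)^{2}\right) 91 = \left(- \frac{2}{7} + 14^{2}\right) 91 = \left(- \frac{2}{7} + 196\right) 91 = \frac{1370}{7} \cdot 91 = 17810$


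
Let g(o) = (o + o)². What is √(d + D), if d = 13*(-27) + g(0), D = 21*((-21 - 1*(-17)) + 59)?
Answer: 2*√201 ≈ 28.355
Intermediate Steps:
g(o) = 4*o² (g(o) = (2*o)² = 4*o²)
D = 1155 (D = 21*((-21 + 17) + 59) = 21*(-4 + 59) = 21*55 = 1155)
d = -351 (d = 13*(-27) + 4*0² = -351 + 4*0 = -351 + 0 = -351)
√(d + D) = √(-351 + 1155) = √804 = 2*√201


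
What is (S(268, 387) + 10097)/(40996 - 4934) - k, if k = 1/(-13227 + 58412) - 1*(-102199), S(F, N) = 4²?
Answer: -166528875852687/1629461470 ≈ -1.0220e+5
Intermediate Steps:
S(F, N) = 16
k = 4617861816/45185 (k = 1/45185 + 102199 = 4617861816/45185 ≈ 1.0220e+5)
(S(268, 387) + 10097)/(40996 - 4934) - k = (16 + 10097)/(40996 - 4934) - 1*4617861816/45185 = 10113/36062 - 4617861816/45185 = -166528875852687/1629461470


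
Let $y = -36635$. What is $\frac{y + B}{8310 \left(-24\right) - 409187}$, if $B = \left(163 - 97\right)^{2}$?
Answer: $\frac{32279}{608627} \approx 0.053036$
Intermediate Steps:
$B = 4356$ ($B = 66^{2} = 4356$)
$\frac{y + B}{8310 \left(-24\right) - 409187} = \frac{-36635 + 4356}{8310 \left(-24\right) - 409187} = - \frac{32279}{-199440 - 409187} = - \frac{32279}{-608627} = \left(-32279\right) \left(- \frac{1}{608627}\right) = \frac{32279}{608627}$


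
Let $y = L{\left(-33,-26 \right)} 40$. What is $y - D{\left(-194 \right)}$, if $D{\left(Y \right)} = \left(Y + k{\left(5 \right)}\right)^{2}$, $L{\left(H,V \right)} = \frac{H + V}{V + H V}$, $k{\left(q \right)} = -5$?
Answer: $- \frac{4118799}{104} \approx -39604.0$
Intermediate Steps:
$L{\left(H,V \right)} = \frac{H + V}{V + H V}$
$D{\left(Y \right)} = \left(-5 + Y\right)^{2}$ ($D{\left(Y \right)} = \left(Y - 5\right)^{2} = \left(-5 + Y\right)^{2}$)
$y = - \frac{295}{104}$ ($y = \frac{-33 - 26}{\left(-26\right) \left(1 - 33\right)} 40 = \left(- \frac{1}{26}\right) \frac{1}{-32} \left(-59\right) 40 = \left(- \frac{1}{26}\right) \left(- \frac{1}{32}\right) \left(-59\right) 40 = \left(- \frac{59}{832}\right) 40 = - \frac{295}{104} \approx -2.8365$)
$y - D{\left(-194 \right)} = - \frac{295}{104} - \left(-5 - 194\right)^{2} = - \frac{295}{104} - \left(-199\right)^{2} = - \frac{295}{104} - 39601 = - \frac{4118799}{104}$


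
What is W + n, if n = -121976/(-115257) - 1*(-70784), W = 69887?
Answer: 16213439423/115257 ≈ 1.4067e+5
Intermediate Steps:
n = 8158473464/115257 (n = -121976*(-1/115257) + 70784 = 121976/115257 + 70784 = 8158473464/115257 ≈ 70785.)
W + n = 69887 + 8158473464/115257 = 16213439423/115257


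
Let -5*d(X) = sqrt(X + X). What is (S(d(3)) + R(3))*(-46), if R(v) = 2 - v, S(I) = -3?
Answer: 184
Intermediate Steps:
d(X) = -sqrt(2)*sqrt(X)/5 (d(X) = -sqrt(X + X)/5 = -sqrt(2)*sqrt(X)/5)
(S(d(3)) + R(3))*(-46) = (-3 + (2 - 1*3))*(-46) = (-3 + (2 - 3))*(-46) = (-3 - 1)*(-46) = -4*(-46) = 184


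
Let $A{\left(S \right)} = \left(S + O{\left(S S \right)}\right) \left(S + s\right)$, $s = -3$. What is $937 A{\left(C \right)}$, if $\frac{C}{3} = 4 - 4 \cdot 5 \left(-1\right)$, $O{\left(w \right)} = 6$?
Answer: $5042934$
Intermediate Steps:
$C = 72$ ($C = 3 \left(4 - 4 \cdot 5 \left(-1\right)\right) = 3 \left(4 - -20\right) = 3 \left(4 + 20\right) = 3 \cdot 24 = 72$)
$A{\left(S \right)} = \left(-3 + S\right) \left(6 + S\right)$ ($A{\left(S \right)} = \left(S + 6\right) \left(S - 3\right) = \left(6 + S\right) \left(-3 + S\right) = \left(-3 + S\right) \left(6 + S\right)$)
$937 A{\left(C \right)} = 937 \left(-18 + 72^{2} + 3 \cdot 72\right) = 937 \left(-18 + 5184 + 216\right) = 937 \cdot 5382 = 5042934$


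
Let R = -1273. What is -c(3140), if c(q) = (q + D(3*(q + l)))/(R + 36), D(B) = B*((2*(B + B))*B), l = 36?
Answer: 3459913466948/1237 ≈ 2.7970e+9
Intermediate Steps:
D(B) = 4*B³ (D(B) = B*((2*(2*B))*B) = B*((4*B)*B) = B*(4*B²) = 4*B³)
c(q) = -4*(108 + 3*q)³/1237 - q/1237 (c(q) = (q + 4*(3*(q + 36))³)/(-1273 + 36) = (q + 4*(3*(36 + q))³)/(-1237) = (q + 4*(108 + 3*q)³)*(-1/1237) = -4*(108 + 3*q)³/1237 - q/1237)
-c(3140) = -(-108*(36 + 3140)³/1237 - 1/1237*3140) = -(-108/1237*3176³ - 3140/1237) = -(-108/1237*32036235776 - 3140/1237) = -(-3459913463808/1237 - 3140/1237) = -1*(-3459913466948/1237) = 3459913466948/1237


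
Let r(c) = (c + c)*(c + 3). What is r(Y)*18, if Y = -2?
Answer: -72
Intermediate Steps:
r(c) = 2*c*(3 + c) (r(c) = (2*c)*(3 + c) = 2*c*(3 + c))
r(Y)*18 = (2*(-2)*(3 - 2))*18 = (2*(-2)*1)*18 = -4*18 = -72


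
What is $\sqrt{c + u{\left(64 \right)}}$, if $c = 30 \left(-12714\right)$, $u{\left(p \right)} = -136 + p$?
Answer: $6 i \sqrt{10597} \approx 617.65 i$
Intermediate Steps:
$c = -381420$
$\sqrt{c + u{\left(64 \right)}} = \sqrt{-381420 + \left(-136 + 64\right)} = \sqrt{-381420 - 72} = \sqrt{-381492} = 6 i \sqrt{10597}$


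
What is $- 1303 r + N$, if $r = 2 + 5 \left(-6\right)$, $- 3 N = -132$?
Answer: $36528$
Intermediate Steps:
$N = 44$ ($N = \left(- \frac{1}{3}\right) \left(-132\right) = 44$)
$r = -28$ ($r = 2 - 30 = -28$)
$- 1303 r + N = \left(-1303\right) \left(-28\right) + 44 = 36484 + 44 = 36528$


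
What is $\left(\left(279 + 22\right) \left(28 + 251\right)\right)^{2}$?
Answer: $7052472441$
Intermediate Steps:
$\left(\left(279 + 22\right) \left(28 + 251\right)\right)^{2} = \left(301 \cdot 279\right)^{2} = 83979^{2} = 7052472441$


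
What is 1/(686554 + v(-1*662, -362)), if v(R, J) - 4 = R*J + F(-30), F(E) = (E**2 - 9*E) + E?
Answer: 1/927342 ≈ 1.0784e-6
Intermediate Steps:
F(E) = E**2 - 8*E
v(R, J) = 1144 + J*R (v(R, J) = 4 + (R*J - 30*(-8 - 30)) = 4 + (J*R - 30*(-38)) = 4 + (J*R + 1140) = 4 + (1140 + J*R) = 1144 + J*R)
1/(686554 + v(-1*662, -362)) = 1/(686554 + (1144 - (-362)*662)) = 1/(686554 + (1144 - 362*(-662))) = 1/(686554 + (1144 + 239644)) = 1/(686554 + 240788) = 1/927342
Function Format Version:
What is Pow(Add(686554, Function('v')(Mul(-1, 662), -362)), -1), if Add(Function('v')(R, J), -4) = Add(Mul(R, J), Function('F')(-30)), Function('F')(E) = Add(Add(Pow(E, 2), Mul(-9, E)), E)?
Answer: Rational(1, 927342) ≈ 1.0784e-6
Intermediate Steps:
Function('F')(E) = Add(Pow(E, 2), Mul(-8, E))
Function('v')(R, J) = Add(1144, Mul(J, R)) (Function('v')(R, J) = Add(4, Add(Mul(R, J), Mul(-30, Add(-8, -30)))) = Add(4, Add(Mul(J, R), Mul(-30, -38))) = Add(4, Add(Mul(J, R), 1140)) = Add(4, Add(1140, Mul(J, R))) = Add(1144, Mul(J, R)))
Pow(Add(686554, Function('v')(Mul(-1, 662), -362)), -1) = Pow(Add(686554, Add(1144, Mul(-362, Mul(-1, 662)))), -1) = Pow(Add(686554, Add(1144, Mul(-362, -662))), -1) = Pow(Add(686554, Add(1144, 239644)), -1) = Pow(Add(686554, 240788), -1) = Pow(927342, -1) = Rational(1, 927342)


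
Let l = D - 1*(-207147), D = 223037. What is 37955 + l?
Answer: 468139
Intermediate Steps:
l = 430184 (l = 223037 - 1*(-207147) = 223037 + 207147 = 430184)
37955 + l = 37955 + 430184 = 468139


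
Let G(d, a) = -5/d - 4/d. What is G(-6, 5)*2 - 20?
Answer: -17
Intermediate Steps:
G(d, a) = -9/d
G(-6, 5)*2 - 20 = -9/(-6)*2 - 20 = -9*(-⅙)*2 - 20 = (3/2)*2 - 20 = 3 - 20 = -17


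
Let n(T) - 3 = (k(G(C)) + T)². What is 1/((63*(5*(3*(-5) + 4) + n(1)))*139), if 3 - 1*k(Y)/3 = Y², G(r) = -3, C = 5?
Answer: 1/2075409 ≈ 4.8183e-7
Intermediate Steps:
k(Y) = 9 - 3*Y²
n(T) = 3 + (-18 + T)² (n(T) = 3 + ((9 - 3*(-3)²) + T)² = 3 + ((9 - 3*9) + T)² = 3 + ((9 - 27) + T)² = 3 + (-18 + T)²)
1/((63*(5*(3*(-5) + 4) + n(1)))*139) = 1/((63*(5*(3*(-5) + 4) + (3 + (-18 + 1)²)))*139) = 1/((63*(5*(-15 + 4) + (3 + (-17)²)))*139) = 1/((63*(5*(-11) + (3 + 289)))*139) = 1/((63*(-55 + 292))*139) = 1/((63*237)*139) = 1/(14931*139) = 1/2075409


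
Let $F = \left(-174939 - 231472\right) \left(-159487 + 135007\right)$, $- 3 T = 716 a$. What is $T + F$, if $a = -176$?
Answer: $\frac{29846949856}{3} \approx 9.949 \cdot 10^{9}$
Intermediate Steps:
$T = \frac{126016}{3}$ ($T = - \frac{716 \left(-176\right)}{3} = \left(- \frac{1}{3}\right) \left(-126016\right) = \frac{126016}{3} \approx 42005.0$)
$F = 9948941280$ ($F = \left(-406411\right) \left(-24480\right) = 9948941280$)
$T + F = \frac{126016}{3} + 9948941280 = \frac{29846949856}{3}$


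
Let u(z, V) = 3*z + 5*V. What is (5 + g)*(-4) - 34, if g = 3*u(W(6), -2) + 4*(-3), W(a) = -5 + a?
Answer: 78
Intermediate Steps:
g = -33 (g = 3*(3*(-5 + 6) + 5*(-2)) + 4*(-3) = 3*(3*1 - 10) - 12 = 3*(3 - 10) - 12 = 3*(-7) - 12 = -21 - 12 = -33)
(5 + g)*(-4) - 34 = (5 - 33)*(-4) - 34 = -28*(-4) - 34 = 112 - 34 = 78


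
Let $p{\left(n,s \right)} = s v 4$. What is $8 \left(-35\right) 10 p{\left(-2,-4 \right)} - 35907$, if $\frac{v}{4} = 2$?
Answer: $322493$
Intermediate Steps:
$v = 8$ ($v = 4 \cdot 2 = 8$)
$p{\left(n,s \right)} = 32 s$ ($p{\left(n,s \right)} = s 8 \cdot 4 = 8 s 4 = 32 s$)
$8 \left(-35\right) 10 p{\left(-2,-4 \right)} - 35907 = 8 \left(-35\right) 10 \cdot 32 \left(-4\right) - 35907 = - 280 \cdot 10 \left(-128\right) - 35907 = \left(-280\right) \left(-1280\right) - 35907 = 358400 - 35907 = 322493$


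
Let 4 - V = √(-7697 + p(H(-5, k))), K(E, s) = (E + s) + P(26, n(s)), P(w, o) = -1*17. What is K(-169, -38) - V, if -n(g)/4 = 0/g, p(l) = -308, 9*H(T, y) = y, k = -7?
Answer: -228 + I*√8005 ≈ -228.0 + 89.471*I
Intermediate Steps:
H(T, y) = y/9
n(g) = 0 (n(g) = -0/g = -4*0 = 0)
P(w, o) = -17
K(E, s) = -17 + E + s (K(E, s) = (E + s) - 17 = -17 + E + s)
V = 4 - I*√8005 (V = 4 - √(-7697 - 308) = 4 - √(-8005) = 4 - I*√8005 ≈ 4.0 - 89.471*I)
K(-169, -38) - V = (-17 - 169 - 38) - (4 - I*√8005) = -224 + (-4 + I*√8005) = -228 + I*√8005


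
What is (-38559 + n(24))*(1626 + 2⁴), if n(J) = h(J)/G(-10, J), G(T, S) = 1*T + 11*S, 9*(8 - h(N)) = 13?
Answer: -72367714115/1143 ≈ -6.3314e+7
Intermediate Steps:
h(N) = 59/9 (h(N) = 8 - ⅑*13 = 8 - 13/9 = 59/9)
G(T, S) = T + 11*S
n(J) = 59/(9*(-10 + 11*J))
(-38559 + n(24))*(1626 + 2⁴) = (-38559 + 59/(9*(-10 + 11*24)))*(1626 + 2⁴) = (-38559 + 59/(9*(-10 + 264)))*(1626 + 16) = (-38559 + (59/9)/254)*1642 = (-38559 + (59/9)*(1/254))*1642 = (-38559 + 59/2286)*1642 = -88145815/2286*1642 = -72367714115/1143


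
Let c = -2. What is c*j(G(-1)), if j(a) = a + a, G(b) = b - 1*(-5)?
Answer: -16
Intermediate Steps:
G(b) = 5 + b (G(b) = b + 5 = 5 + b)
j(a) = 2*a
c*j(G(-1)) = -4*(5 - 1) = -4*4 = -2*8 = -16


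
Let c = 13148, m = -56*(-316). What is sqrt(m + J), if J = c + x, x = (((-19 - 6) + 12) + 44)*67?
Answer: sqrt(32921) ≈ 181.44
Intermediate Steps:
m = 17696
x = 2077 (x = ((-25 + 12) + 44)*67 = (-13 + 44)*67 = 31*67 = 2077)
J = 15225 (J = 13148 + 2077 = 15225)
sqrt(m + J) = sqrt(17696 + 15225) = sqrt(32921)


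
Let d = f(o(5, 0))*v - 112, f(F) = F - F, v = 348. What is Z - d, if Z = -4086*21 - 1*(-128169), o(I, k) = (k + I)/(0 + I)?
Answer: 42475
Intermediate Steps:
o(I, k) = (I + k)/I
Z = 42363 (Z = -85806 + 128169 = 42363)
f(F) = 0
d = -112 (d = 0*348 - 112 = 0 - 112 = -112)
Z - d = 42363 - 1*(-112) = 42363 + 112 = 42475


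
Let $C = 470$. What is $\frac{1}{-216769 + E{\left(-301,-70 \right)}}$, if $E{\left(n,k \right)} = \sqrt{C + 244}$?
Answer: $- \frac{30967}{6712685521} - \frac{\sqrt{714}}{46988798647} \approx -4.6138 \cdot 10^{-6}$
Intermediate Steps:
$E{\left(n,k \right)} = \sqrt{714}$ ($E{\left(n,k \right)} = \sqrt{470 + 244} = \sqrt{714}$)
$\frac{1}{-216769 + E{\left(-301,-70 \right)}} = \frac{1}{-216769 + \sqrt{714}}$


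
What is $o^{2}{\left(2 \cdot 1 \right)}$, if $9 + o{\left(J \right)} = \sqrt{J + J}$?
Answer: $49$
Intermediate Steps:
$o{\left(J \right)} = -9 + \sqrt{2} \sqrt{J}$ ($o{\left(J \right)} = -9 + \sqrt{J + J} = -9 + \sqrt{2 J} = -9 + \sqrt{2} \sqrt{J}$)
$o^{2}{\left(2 \cdot 1 \right)} = \left(-9 + \sqrt{2} \sqrt{2 \cdot 1}\right)^{2} = \left(-9 + \sqrt{2} \sqrt{2}\right)^{2} = \left(-9 + 2\right)^{2} = \left(-7\right)^{2} = 49$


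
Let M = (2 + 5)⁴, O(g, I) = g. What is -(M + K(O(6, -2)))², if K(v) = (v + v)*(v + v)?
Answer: -6477025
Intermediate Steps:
K(v) = 4*v² (K(v) = (2*v)*(2*v) = 4*v²)
M = 2401 (M = 7⁴ = 2401)
-(M + K(O(6, -2)))² = -(2401 + 4*6²)² = -(2401 + 4*36)² = -(2401 + 144)² = -1*2545² = -1*6477025 = -6477025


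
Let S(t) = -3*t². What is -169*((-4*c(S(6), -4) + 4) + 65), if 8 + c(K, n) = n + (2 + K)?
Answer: -91429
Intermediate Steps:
c(K, n) = -6 + K + n (c(K, n) = -8 + (n + (2 + K)) = -8 + (2 + K + n) = -6 + K + n)
-169*((-4*c(S(6), -4) + 4) + 65) = -169*((-4*(-6 - 3*6² - 4) + 4) + 65) = -169*((-4*(-6 - 3*36 - 4) + 4) + 65) = -169*((-4*(-6 - 108 - 4) + 4) + 65) = -169*((-4*(-118) + 4) + 65) = -169*((472 + 4) + 65) = -169*(476 + 65) = -169*541 = -91429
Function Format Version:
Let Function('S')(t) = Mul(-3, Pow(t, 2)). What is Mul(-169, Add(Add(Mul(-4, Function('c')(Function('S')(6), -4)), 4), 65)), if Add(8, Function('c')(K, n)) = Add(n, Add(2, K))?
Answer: -91429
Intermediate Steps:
Function('c')(K, n) = Add(-6, K, n) (Function('c')(K, n) = Add(-8, Add(n, Add(2, K))) = Add(-8, Add(2, K, n)) = Add(-6, K, n))
Mul(-169, Add(Add(Mul(-4, Function('c')(Function('S')(6), -4)), 4), 65)) = Mul(-169, Add(Add(Mul(-4, Add(-6, Mul(-3, Pow(6, 2)), -4)), 4), 65)) = Mul(-169, Add(Add(Mul(-4, Add(-6, Mul(-3, 36), -4)), 4), 65)) = Mul(-169, Add(Add(Mul(-4, Add(-6, -108, -4)), 4), 65)) = Mul(-169, Add(Add(Mul(-4, -118), 4), 65)) = Mul(-169, Add(Add(472, 4), 65)) = Mul(-169, Add(476, 65)) = Mul(-169, 541) = -91429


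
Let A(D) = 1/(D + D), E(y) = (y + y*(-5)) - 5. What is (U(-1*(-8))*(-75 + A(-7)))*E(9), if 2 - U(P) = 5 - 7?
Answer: 86182/7 ≈ 12312.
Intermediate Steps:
E(y) = -5 - 4*y (E(y) = (y - 5*y) - 5 = -4*y - 5 = -5 - 4*y)
A(D) = 1/(2*D)
U(P) = 4 (U(P) = 2 - (5 - 7) = 2 - 1*(-2) = 2 + 2 = 4)
(U(-1*(-8))*(-75 + A(-7)))*E(9) = (4*(-75 + (½)/(-7)))*(-5 - 4*9) = (4*(-75 + (½)*(-⅐)))*(-5 - 36) = (4*(-75 - 1/14))*(-41) = (4*(-1051/14))*(-41) = -2102/7*(-41) = 86182/7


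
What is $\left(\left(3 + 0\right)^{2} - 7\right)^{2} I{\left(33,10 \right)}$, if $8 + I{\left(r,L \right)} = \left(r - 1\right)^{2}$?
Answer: $4064$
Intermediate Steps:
$I{\left(r,L \right)} = -8 + \left(-1 + r\right)^{2}$ ($I{\left(r,L \right)} = -8 + \left(r - 1\right)^{2} = -8 + \left(-1 + r\right)^{2}$)
$\left(\left(3 + 0\right)^{2} - 7\right)^{2} I{\left(33,10 \right)} = \left(\left(3 + 0\right)^{2} - 7\right)^{2} \left(-8 + \left(-1 + 33\right)^{2}\right) = \left(3^{2} - 7\right)^{2} \left(-8 + 32^{2}\right) = \left(9 - 7\right)^{2} \left(-8 + 1024\right) = 2^{2} \cdot 1016 = 4 \cdot 1016 = 4064$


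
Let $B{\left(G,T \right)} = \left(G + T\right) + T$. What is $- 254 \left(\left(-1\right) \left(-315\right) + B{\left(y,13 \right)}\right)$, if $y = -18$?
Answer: $-82042$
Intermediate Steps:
$B{\left(G,T \right)} = G + 2 T$
$- 254 \left(\left(-1\right) \left(-315\right) + B{\left(y,13 \right)}\right) = - 254 \left(\left(-1\right) \left(-315\right) + \left(-18 + 2 \cdot 13\right)\right) = - 254 \left(315 + \left(-18 + 26\right)\right) = - 254 \left(315 + 8\right) = \left(-254\right) 323 = -82042$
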